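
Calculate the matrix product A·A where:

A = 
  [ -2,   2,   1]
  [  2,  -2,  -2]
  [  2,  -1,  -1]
A² = A·A:
A²[1,1] = (-2)(-2) + (2)(2) + (1)(2) = 10
A²[1,2] = (-2)(2) + (2)(-2) + (1)(-1) = -9
A²[1,3] = (-2)(1) + (2)(-2) + (1)(-1) = -7
A²[2,1] = (2)(-2) + (-2)(2) + (-2)(2) = -12
A²[2,2] = (2)(2) + (-2)(-2) + (-2)(-1) = 10
A²[2,3] = (2)(1) + (-2)(-2) + (-2)(-1) = 8
A²[3,1] = (2)(-2) + (-1)(2) + (-1)(2) = -8
A²[3,2] = (2)(2) + (-1)(-2) + (-1)(-1) = 7
A²[3,3] = (2)(1) + (-1)(-2) + (-1)(-1) = 5
A² = 
  [ 10,  -9,  -7]
  [-12,  10,   8]
  [ -8,   7,   5]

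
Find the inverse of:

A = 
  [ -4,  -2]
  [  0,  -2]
det(A) = (-4)(-2) - (-2)(0) = 8
For a 2×2 matrix, A⁻¹ = (1/det(A)) · [[d, -b], [-c, a]]
    = (1/8) · [[-2, 2], [0, -4]]

A⁻¹ = 
  [-1/4,  1/4]
  [   0, -1/2]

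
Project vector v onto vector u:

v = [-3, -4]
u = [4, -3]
v·u = (-3)(4) + (-4)(-3) = 0
u·u = (4)² + (-3)² = 25
proj_u(v) = (v·u / u·u) × u = (0/25) × u = (0) × u

proj_u(v) = [0, 0]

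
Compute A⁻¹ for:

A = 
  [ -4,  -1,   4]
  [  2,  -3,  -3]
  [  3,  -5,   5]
det(A) = (-4)·((-3)(5) - (-3)(-5)) - (-1)·((2)(5) - (-3)(3)) + (4)·((2)(-5) - (-3)(3))
  = (-4)(-30) - (-1)(19) + (4)(-1)
  = 135
det(A) = 135 ≠ 0, so A is invertible.

Cofactors Cᵢⱼ = (-1)ⁱ⁺ʲ·Mᵢⱼ:
C = 
  [-30, -19,  -1]
  [-15, -32, -23]
  [ 15,  -4,  14]

adj(A) = Cᵀ:
adj(A) = 
  [-30, -15,  15]
  [-19, -32,  -4]
  [ -1, -23,  14]

A⁻¹ = (1/135) · adj(A):
A⁻¹ = 
  [   -2/9,    -1/9,     1/9]
  [-19/135, -32/135,  -4/135]
  [ -1/135, -23/135,  14/135]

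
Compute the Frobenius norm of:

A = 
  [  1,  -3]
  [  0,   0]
||A||_F = 3.162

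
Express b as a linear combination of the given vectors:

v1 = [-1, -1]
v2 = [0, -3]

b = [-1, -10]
c1 = 1, c2 = 3

b = 1·v1 + 3·v2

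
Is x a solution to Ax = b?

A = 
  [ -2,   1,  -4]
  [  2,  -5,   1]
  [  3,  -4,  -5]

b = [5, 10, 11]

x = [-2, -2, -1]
No

Ax = [6, 5, 7] ≠ b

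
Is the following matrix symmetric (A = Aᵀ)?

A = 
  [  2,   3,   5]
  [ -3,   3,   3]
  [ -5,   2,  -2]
No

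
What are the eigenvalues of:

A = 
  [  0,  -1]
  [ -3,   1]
tr(A) = 1, det(A) = -3
Characteristic polynomial: λ² - tr(A)λ + det(A) = λ² - λ - 3
λ² - λ - 3 = 0  ⇒  λ = (1 ± √((-1)² - 4·(-3)))/2 = (1 ± √(13))/2
  = (1 + √13)/2,  (1 - √13)/2

λ = (1 + √13)/2, (1 - √13)/2  (≈ 2.303, -1.303)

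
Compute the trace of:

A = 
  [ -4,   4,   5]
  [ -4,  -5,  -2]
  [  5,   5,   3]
-6

tr(A) = -4 + -5 + 3 = -6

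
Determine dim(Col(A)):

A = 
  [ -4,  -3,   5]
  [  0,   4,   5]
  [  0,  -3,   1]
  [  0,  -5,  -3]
Row reduce:
R3 → R3 + (3/4)·R2
R4 → R4 + (5/4)·R2
R4 → R4 - (13/19)·R3
REF = 
  [  -4,   -3,    5]
  [   0,    4,    5]
  [   0,    0, 19/4]
  [   0,    0,    0]
Pivot columns: 1, 2, 3 → 3 pivots.
dim(Col(A)) = number of pivot columns = 3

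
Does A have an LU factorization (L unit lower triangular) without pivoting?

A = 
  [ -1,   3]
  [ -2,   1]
Yes.
A[1,1] = -1 ≠ 0, so Gaussian elimination proceeds without a row swap: multiplier ℓ₂₁ = (-2)/(-1) = 2, and U[2,2] = 1 - (2)(3) = -5.
L = 
  [  1,   0]
  [  2,   1]
U = 
  [ -1,   3]
  [  0,  -5]
Check row 2 of LU: [(2)(-1), (2)(3) + (-5)] = [-2, 1] = row 2 of A ✓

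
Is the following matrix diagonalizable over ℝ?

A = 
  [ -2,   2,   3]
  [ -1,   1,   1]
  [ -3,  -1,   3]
No

Characteristic polynomial: det(λI - A) = λ³ - 2λ² + 7λ - 4
By the rational root theorem any rational root is an integer dividing 4; none of those is a root, so p(λ) has no rational roots and hence (being an irreducible cubic) no repeated roots.
Discriminant of the cubic: Δ = -728
Δ < 0 ⇒ one real eigenvalue and a complex-conjugate pair: λ ≈ 0.6732 + 2.381i, 0.6732 - 2.381i, 0.6536
Has complex eigenvalues (not diagonalizable over ℝ).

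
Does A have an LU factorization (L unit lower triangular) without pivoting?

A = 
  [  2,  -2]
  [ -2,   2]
Yes.
A[1,1] = 2 ≠ 0, so Gaussian elimination proceeds without a row swap: multiplier ℓ₂₁ = (-2)/(2) = -1, and U[2,2] = 2 - (-1)(-2) = 0.
L = 
  [  1,   0]
  [ -1,   1]
U = 
  [  2,  -2]
  [  0,   0]
Check row 2 of LU: [(-1)(2), (-1)(-2) + 0] = [-2, 2] = row 2 of A ✓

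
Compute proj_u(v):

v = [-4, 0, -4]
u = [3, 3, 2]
proj_u(v) = [-30/11, -30/11, -20/11]

v·u = (-4)(3) + (0)(3) + (-4)(2) = -20
u·u = (3)² + (3)² + (2)² = 22
proj_u(v) = (v·u / u·u) × u = (-20/22) × u = (-10/11) × u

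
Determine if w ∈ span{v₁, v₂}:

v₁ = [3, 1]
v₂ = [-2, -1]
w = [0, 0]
Yes

Form the augmented matrix and row-reduce:
[v₁|v₂|w] = 
  [  3,  -2,   0]
  [  1,  -1,   0]
R2 → R2 - (1/3)·R1
REF = 
  [   3,   -2,    0]
  [   0, -1/3,    0]

No row of the form [0 0 | nonzero], so the system is consistent. Back-substitution gives c₁ = 0, c₂ = 0: w = (0)·v₁ + (0)·v₂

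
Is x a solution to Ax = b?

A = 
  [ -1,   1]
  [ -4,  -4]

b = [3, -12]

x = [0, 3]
Yes

Ax = [3, -12] = b ✓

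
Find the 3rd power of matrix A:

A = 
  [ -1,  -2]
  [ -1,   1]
A^3 = 
  [ -3,  -6]
  [ -3,   3]

A² = A·A:
A²[1,1] = (-1)(-1) + (-2)(-1) = 3
A²[1,2] = (-1)(-2) + (-2)(1) = 0
A²[2,1] = (-1)(-1) + (1)(-1) = 0
A²[2,2] = (-1)(-2) + (1)(1) = 3
A² = 
  [  3,   0]
  [  0,   3]

A^3 = A^2·A:
A^3[1,1] = (3)(-1) + (0)(-1) = -3
A^3[1,2] = (3)(-2) + (0)(1) = -6
A^3[2,1] = (0)(-1) + (3)(-1) = -3
A^3[2,2] = (0)(-2) + (3)(1) = 3
A^3 = 
  [ -3,  -6]
  [ -3,   3]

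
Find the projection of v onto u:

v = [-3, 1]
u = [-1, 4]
proj_u(v) = [-7/17, 28/17]

v·u = (-3)(-1) + (1)(4) = 7
u·u = (-1)² + (4)² = 17
proj_u(v) = (v·u / u·u) × u = (7/17) × u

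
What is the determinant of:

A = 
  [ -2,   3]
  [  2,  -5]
4

For a 2×2 matrix, det = ad - bc = (-2)(-5) - (3)(2) = 4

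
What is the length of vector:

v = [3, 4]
5

||v||₂ = √((3)² + (4)²) = √25 = 5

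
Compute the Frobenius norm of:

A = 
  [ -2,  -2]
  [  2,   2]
||A||_F = 4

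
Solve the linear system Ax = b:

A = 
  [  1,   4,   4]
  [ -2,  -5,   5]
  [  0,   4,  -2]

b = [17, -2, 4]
Row reduce the augmented matrix [A|b]:
R2 → R2 + (2)·R1
R3 → R3 - (4/3)·R2
REF = 
  [     1,      4,      4,     17]
  [     0,      3,     13,     32]
  [     0,      0,  -58/3, -116/3]

Back-substitution:
x₃ = (-116/3) / (-58/3) = 2
x₂ = (32 - (13)(2)) / 3 = 2
x₁ = (17 - (4)(2) - (4)(2)) / 1 = 1

x = [1, 2, 2]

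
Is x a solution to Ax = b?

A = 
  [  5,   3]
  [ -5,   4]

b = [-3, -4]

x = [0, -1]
Yes

Ax = [-3, -4] = b ✓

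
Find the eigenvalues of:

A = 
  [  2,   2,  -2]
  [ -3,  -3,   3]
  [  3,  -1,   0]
Characteristic polynomial: det(λI - A) = λ³ + λ² + 9λ
The constant term is 0, so λ = 0 is a root: p(λ) = λ(λ² + λ + 9)
λ² + λ + 9 = 0  ⇒  λ = (-1 ± √((1)² - 4·(9)))/2 = (-1 ± √(-35))/2
  = (-1 + i√35)/2,  (-1 - i√35)/2

λ = 0, (-1 + i√35)/2, (-1 - i√35)/2  (≈ 0, -0.5 + 2.958i, -0.5 - 2.958i)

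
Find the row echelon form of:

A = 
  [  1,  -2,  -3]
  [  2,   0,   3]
Row operations:
R2 → R2 - (2)·R1

Resulting echelon form:
REF = 
  [  1,  -2,  -3]
  [  0,   4,   9]

Rank = 2 (number of non-zero pivot rows).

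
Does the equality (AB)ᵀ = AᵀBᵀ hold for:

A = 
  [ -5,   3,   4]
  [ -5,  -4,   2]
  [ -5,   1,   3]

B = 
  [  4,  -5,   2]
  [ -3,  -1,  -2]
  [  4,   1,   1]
No

(AB)ᵀ = 
  [-13,   0, -11]
  [ 26,  31,  27]
  [-12,   0,  -9]

AᵀBᵀ = 
  [ -5,  30, -30]
  [ 34,  -7,   9]
  [ 12, -20,  21]

The two matrices differ, so (AB)ᵀ ≠ AᵀBᵀ in general. The correct identity is (AB)ᵀ = BᵀAᵀ.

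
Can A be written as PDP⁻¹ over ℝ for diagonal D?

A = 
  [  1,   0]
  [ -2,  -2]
Yes

tr(A) = -1, det(A) = -2
Characteristic polynomial: λ² - tr(A)λ + det(A) = λ² + λ - 2
λ² + λ - 2 = (λ + 2)(λ - 1)
Eigenvalues: 1, -2
λ=-2: alg. mult. = 1, geom. mult. = 2 - rank(A - (-2)I) = 2 - 1 = 1
λ=1: alg. mult. = 1, geom. mult. = 2 - rank(A - (1)I) = 2 - 1 = 1
Sum of geometric multiplicities equals n, so A has n independent eigenvectors.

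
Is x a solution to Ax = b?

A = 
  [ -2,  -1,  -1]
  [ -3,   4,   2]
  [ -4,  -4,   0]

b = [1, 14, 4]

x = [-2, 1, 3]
No

Ax = [0, 16, 4] ≠ b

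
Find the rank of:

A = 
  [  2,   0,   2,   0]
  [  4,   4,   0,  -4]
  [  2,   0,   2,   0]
rank(A) = 2

Row reduce:
R2 → R2 - (2)·R1
R3 → R3 - (1)·R1
REF = 
  [  2,   0,   2,   0]
  [  0,   4,  -4,  -4]
  [  0,   0,   0,   0]
Pivot columns: 1, 2 → 2 pivots.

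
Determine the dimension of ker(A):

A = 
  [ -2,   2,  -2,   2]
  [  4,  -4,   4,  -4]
nullity(A) = 3

Row reduce:
R2 → R2 + (2)·R1
REF = 
  [ -2,   2,  -2,   2]
  [  0,   0,   0,   0]
Pivot columns: 1 → 1 pivot.
rank(A) = 1, so nullity(A) = 4 - 1 = 3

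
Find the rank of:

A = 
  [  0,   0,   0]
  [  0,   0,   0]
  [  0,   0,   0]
rank(A) = 0

Row reduce:
(no row operations needed)
REF = 
  [  0,   0,   0]
  [  0,   0,   0]
  [  0,   0,   0]
Pivot columns: none → 0 pivots.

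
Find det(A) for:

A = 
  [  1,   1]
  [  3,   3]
For a 2×2 matrix, det = ad - bc = (1)(3) - (1)(3) = 0

det(A) = 0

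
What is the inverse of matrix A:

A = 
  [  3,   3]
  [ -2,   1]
det(A) = (3)(1) - (3)(-2) = 9
For a 2×2 matrix, A⁻¹ = (1/det(A)) · [[d, -b], [-c, a]]
    = (1/9) · [[1, -3], [2, 3]]

A⁻¹ = 
  [ 1/9, -1/3]
  [ 2/9,  1/3]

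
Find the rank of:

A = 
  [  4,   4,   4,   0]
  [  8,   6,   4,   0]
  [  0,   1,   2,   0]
Row reduce:
R2 → R2 - (2)·R1
R3 → R3 + (1/2)·R2
REF = 
  [  4,   4,   4,   0]
  [  0,  -2,  -4,   0]
  [  0,   0,   0,   0]
Pivot columns: 1, 2 → 2 pivots.

rank(A) = 2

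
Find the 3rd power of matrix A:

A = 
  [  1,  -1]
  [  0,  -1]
A^3 = 
  [  1,  -1]
  [  0,  -1]

A² = A·A:
A²[1,1] = (1)(1) + (-1)(0) = 1
A²[1,2] = (1)(-1) + (-1)(-1) = 0
A²[2,1] = (0)(1) + (-1)(0) = 0
A²[2,2] = (0)(-1) + (-1)(-1) = 1
A² = 
  [  1,   0]
  [  0,   1]

A^3 = A^2·A:
A^3[1,1] = (1)(1) + (0)(0) = 1
A^3[1,2] = (1)(-1) + (0)(-1) = -1
A^3[2,1] = (0)(1) + (1)(0) = 0
A^3[2,2] = (0)(-1) + (1)(-1) = -1
A^3 = 
  [  1,  -1]
  [  0,  -1]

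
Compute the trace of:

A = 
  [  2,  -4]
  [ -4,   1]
3

tr(A) = 2 + 1 = 3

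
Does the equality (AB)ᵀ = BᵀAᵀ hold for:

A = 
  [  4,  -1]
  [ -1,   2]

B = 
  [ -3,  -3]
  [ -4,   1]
Yes

(AB)ᵀ = 
  [ -8,  -5]
  [-13,   5]

BᵀAᵀ = 
  [ -8,  -5]
  [-13,   5]

Both sides are equal — this is the standard identity (AB)ᵀ = BᵀAᵀ, which holds for all A, B.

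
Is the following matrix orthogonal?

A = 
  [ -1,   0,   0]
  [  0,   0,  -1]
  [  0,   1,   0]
Yes

AᵀA = 
  [  1,   0,   0]
  [  0,   1,   0]
  [  0,   0,   1]
= I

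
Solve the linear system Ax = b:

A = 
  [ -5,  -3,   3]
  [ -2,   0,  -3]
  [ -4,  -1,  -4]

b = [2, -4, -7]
Row reduce the augmented matrix [A|b]:
R2 → R2 - (2/5)·R1
R3 → R3 - (4/5)·R1
R3 → R3 - (7/6)·R2
REF = 
  [   -5,    -3,     3,     2]
  [    0,   6/5, -21/5, -24/5]
  [    0,     0,  -3/2,    -3]

Back-substitution:
x₃ = (-3) / (-3/2) = 2
x₂ = (-24/5 - (-21/5)(2)) / (6/5) = 3
x₁ = (2 - (-3)(3) - (3)(2)) / (-5) = -1

x = [-1, 3, 2]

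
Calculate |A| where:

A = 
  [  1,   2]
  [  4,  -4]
For a 2×2 matrix, det = ad - bc = (1)(-4) - (2)(4) = -12

det(A) = -12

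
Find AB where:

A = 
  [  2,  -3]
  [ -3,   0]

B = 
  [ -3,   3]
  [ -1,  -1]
A is 2×2 and B is 2×2, so AB is 2×2. Each entry is (row of A)·(column of B):
AB[1,1] = (2)(-3) + (-3)(-1) = -3
AB[1,2] = (2)(3) + (-3)(-1) = 9
AB[2,1] = (-3)(-3) + (0)(-1) = 9
AB[2,2] = (-3)(3) + (0)(-1) = -9

AB = 
  [ -3,   9]
  [  9,  -9]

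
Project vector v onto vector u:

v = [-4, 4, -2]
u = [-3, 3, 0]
proj_u(v) = [-4, 4, 0]

v·u = (-4)(-3) + (4)(3) + (-2)(0) = 24
u·u = (-3)² + (3)² + (0)² = 18
proj_u(v) = (v·u / u·u) × u = (24/18) × u = (4/3) × u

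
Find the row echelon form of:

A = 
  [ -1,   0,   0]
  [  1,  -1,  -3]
Row operations:
R2 → R2 + (1)·R1

Resulting echelon form:
REF = 
  [ -1,   0,   0]
  [  0,  -1,  -3]

Rank = 2 (number of non-zero pivot rows).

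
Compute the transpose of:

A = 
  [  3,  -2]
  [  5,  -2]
Aᵀ = 
  [  3,   5]
  [ -2,  -2]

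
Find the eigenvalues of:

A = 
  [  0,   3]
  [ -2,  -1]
λ = (-1 + i√23)/2, (-1 - i√23)/2  (≈ -0.5 + 2.398i, -0.5 - 2.398i)

tr(A) = -1, det(A) = 6
Characteristic polynomial: λ² - tr(A)λ + det(A) = λ² + λ + 6
λ² + λ + 6 = 0  ⇒  λ = (-1 ± √((1)² - 4·(6)))/2 = (-1 ± √(-23))/2
  = (-1 + i√23)/2,  (-1 - i√23)/2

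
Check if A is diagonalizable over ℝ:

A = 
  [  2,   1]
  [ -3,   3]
No

tr(A) = 5, det(A) = 9
Characteristic polynomial: λ² - tr(A)λ + det(A) = λ² - 5λ + 9
λ² - 5λ + 9 = 0  ⇒  λ = (5 ± √((-5)² - 4·(9)))/2 = (5 ± √(-11))/2
  = (5 + i√11)/2,  (5 - i√11)/2
Eigenvalues: (5 + i√11)/2, (5 - i√11)/2  (≈ 2.5 + 1.658i, 2.5 - 1.658i)
Has complex eigenvalues (not diagonalizable over ℝ).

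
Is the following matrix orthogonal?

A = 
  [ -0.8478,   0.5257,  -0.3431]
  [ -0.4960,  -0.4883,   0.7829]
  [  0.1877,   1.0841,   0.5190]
No

AᵀA = 
  [  1,   0,   0]
  [  0,   1.6901,   0]
  [  0,   0,   1]
≠ I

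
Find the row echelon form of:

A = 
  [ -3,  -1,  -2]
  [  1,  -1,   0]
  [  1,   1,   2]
Row operations:
R2 → R2 + (1/3)·R1
R3 → R3 + (1/3)·R1
R3 → R3 + (1/2)·R2

Resulting echelon form:
REF = 
  [  -3,   -1,   -2]
  [   0, -4/3, -2/3]
  [   0,    0,    1]

Rank = 3 (number of non-zero pivot rows).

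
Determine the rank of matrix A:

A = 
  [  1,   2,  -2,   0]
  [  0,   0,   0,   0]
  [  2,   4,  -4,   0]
rank(A) = 1

Row reduce:
R3 → R3 - (2)·R1
REF = 
  [  1,   2,  -2,   0]
  [  0,   0,   0,   0]
  [  0,   0,   0,   0]
Pivot columns: 1 → 1 pivot.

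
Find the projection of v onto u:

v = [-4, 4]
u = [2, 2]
v·u = (-4)(2) + (4)(2) = 0
u·u = (2)² + (2)² = 8
proj_u(v) = (v·u / u·u) × u = (0/8) × u = (0) × u

proj_u(v) = [0, 0]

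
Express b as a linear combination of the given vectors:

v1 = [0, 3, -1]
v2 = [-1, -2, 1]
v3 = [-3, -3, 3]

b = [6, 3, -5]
c1 = -1, c2 = 0, c3 = -2

b = -1·v1 + 0·v2 + -2·v3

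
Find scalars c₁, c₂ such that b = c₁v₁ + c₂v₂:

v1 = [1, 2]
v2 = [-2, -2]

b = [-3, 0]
c1 = 3, c2 = 3

b = 3·v1 + 3·v2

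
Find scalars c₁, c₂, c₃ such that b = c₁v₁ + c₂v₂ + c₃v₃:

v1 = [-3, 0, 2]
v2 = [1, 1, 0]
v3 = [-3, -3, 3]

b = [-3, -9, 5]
c1 = -2, c2 = 0, c3 = 3

b = -2·v1 + 0·v2 + 3·v3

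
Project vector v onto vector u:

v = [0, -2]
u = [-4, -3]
proj_u(v) = [-24/25, -18/25]

v·u = (0)(-4) + (-2)(-3) = 6
u·u = (-4)² + (-3)² = 25
proj_u(v) = (v·u / u·u) × u = (6/25) × u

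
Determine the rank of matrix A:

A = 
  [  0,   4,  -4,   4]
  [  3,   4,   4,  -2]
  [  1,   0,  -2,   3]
Row reduce:
Swap R1 ↔ R2
R3 → R3 - (1/3)·R1
R3 → R3 + (1/3)·R2
REF = 
  [    3,     4,     4,    -2]
  [    0,     4,    -4,     4]
  [    0,     0, -14/3,     5]
Pivot columns: 1, 2, 3 → 3 pivots.

rank(A) = 3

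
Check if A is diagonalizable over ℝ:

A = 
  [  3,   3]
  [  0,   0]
Yes

tr(A) = 3, det(A) = 0
Characteristic polynomial: λ² - tr(A)λ + det(A) = λ² - 3λ
λ² - 3λ = λ(λ - 3)
Eigenvalues: 3, 0
λ=0: alg. mult. = 1, geom. mult. = 2 - rank(A - (0)I) = 2 - 1 = 1
λ=3: alg. mult. = 1, geom. mult. = 2 - rank(A - (3)I) = 2 - 1 = 1
Sum of geometric multiplicities equals n, so A has n independent eigenvectors.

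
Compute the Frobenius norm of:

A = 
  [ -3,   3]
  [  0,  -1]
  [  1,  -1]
||A||_F = 4.583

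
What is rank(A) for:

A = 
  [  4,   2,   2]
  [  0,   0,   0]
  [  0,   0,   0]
Row reduce:
(no row operations needed)
REF = 
  [  4,   2,   2]
  [  0,   0,   0]
  [  0,   0,   0]
Pivot columns: 1 → 1 pivot.

rank(A) = 1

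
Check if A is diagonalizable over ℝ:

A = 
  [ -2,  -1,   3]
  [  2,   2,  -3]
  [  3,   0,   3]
Yes

Characteristic polynomial: det(λI - A) = λ³ - 3λ² - 11λ + 15
By the rational root theorem any rational root is an integer dividing 15; none of those is a root, so p(λ) has no rational roots and hence (being an irreducible cubic) no repeated roots.
Discriminant of the cubic: Δ = 10868
Δ > 0 ⇒ three distinct real eigenvalues: λ ≈ -2.811, 1.143, 4.668
Three distinct real eigenvalues, so A has 3 independent eigenvectors.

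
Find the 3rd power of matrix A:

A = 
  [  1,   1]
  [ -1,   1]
A^3 = 
  [ -2,   2]
  [ -2,  -2]

A² = A·A:
A²[1,1] = (1)(1) + (1)(-1) = 0
A²[1,2] = (1)(1) + (1)(1) = 2
A²[2,1] = (-1)(1) + (1)(-1) = -2
A²[2,2] = (-1)(1) + (1)(1) = 0
A² = 
  [  0,   2]
  [ -2,   0]

A^3 = A^2·A:
A^3[1,1] = (0)(1) + (2)(-1) = -2
A^3[1,2] = (0)(1) + (2)(1) = 2
A^3[2,1] = (-2)(1) + (0)(-1) = -2
A^3[2,2] = (-2)(1) + (0)(1) = -2
A^3 = 
  [ -2,   2]
  [ -2,  -2]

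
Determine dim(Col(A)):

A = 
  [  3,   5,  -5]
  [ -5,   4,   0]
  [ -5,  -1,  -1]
Row reduce:
R2 → R2 + (5/3)·R1
R3 → R3 + (5/3)·R1
R3 → R3 - (22/37)·R2
REF = 
  [      3,       5,      -5]
  [      0,    37/3,   -25/3]
  [      0,       0, -162/37]
Pivot columns: 1, 2, 3 → 3 pivots.
dim(Col(A)) = number of pivot columns = 3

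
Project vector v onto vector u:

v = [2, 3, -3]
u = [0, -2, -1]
proj_u(v) = [0, 6/5, 3/5]

v·u = (2)(0) + (3)(-2) + (-3)(-1) = -3
u·u = (0)² + (-2)² + (-1)² = 5
proj_u(v) = (v·u / u·u) × u = (-3/5) × u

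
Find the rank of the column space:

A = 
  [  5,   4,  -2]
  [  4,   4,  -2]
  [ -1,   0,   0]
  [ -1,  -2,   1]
dim(Col(A)) = 2

Row reduce:
R2 → R2 - (4/5)·R1
R3 → R3 + (1/5)·R1
R4 → R4 + (1/5)·R1
R3 → R3 - (1)·R2
R4 → R4 + (3/2)·R2
REF = 
  [   5,    4,   -2]
  [   0,  4/5, -2/5]
  [   0,    0,    0]
  [   0,    0,    0]
Pivot columns: 1, 2 → 2 pivots.
dim(Col(A)) = number of pivot columns = 2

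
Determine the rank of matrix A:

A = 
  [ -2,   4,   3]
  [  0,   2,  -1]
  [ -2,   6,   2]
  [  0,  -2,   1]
rank(A) = 2

Row reduce:
R3 → R3 - (1)·R1
R3 → R3 - (1)·R2
R4 → R4 + (1)·R2
REF = 
  [ -2,   4,   3]
  [  0,   2,  -1]
  [  0,   0,   0]
  [  0,   0,   0]
Pivot columns: 1, 2 → 2 pivots.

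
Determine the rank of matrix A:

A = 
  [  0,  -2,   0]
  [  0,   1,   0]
rank(A) = 1

Row reduce:
R2 → R2 + (1/2)·R1
REF = 
  [  0,  -2,   0]
  [  0,   0,   0]
Pivot columns: 2 → 1 pivot.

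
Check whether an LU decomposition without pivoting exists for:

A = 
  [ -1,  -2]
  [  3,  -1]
Yes.
A[1,1] = -1 ≠ 0, so Gaussian elimination proceeds without a row swap: multiplier ℓ₂₁ = (3)/(-1) = -3, and U[2,2] = -1 - (-3)(-2) = -7.
L = 
  [  1,   0]
  [ -3,   1]
U = 
  [ -1,  -2]
  [  0,  -7]
Check row 2 of LU: [(-3)(-1), (-3)(-2) + (-7)] = [3, -1] = row 2 of A ✓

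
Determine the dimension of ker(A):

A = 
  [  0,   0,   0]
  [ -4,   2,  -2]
nullity(A) = 2

Row reduce:
Swap R1 ↔ R2
REF = 
  [ -4,   2,  -2]
  [  0,   0,   0]
Pivot columns: 1 → 1 pivot.
rank(A) = 1, so nullity(A) = 3 - 1 = 2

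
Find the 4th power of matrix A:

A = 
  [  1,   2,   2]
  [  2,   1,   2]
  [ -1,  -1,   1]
A^4 = 
  [-19, -20,  16]
  [-20, -19,  16]
  [ -8,  -8, -55]

A² = A·A:
A²[1,1] = (1)(1) + (2)(2) + (2)(-1) = 3
A²[1,2] = (1)(2) + (2)(1) + (2)(-1) = 2
A²[1,3] = (1)(2) + (2)(2) + (2)(1) = 8
A²[2,1] = (2)(1) + (1)(2) + (2)(-1) = 2
A²[2,2] = (2)(2) + (1)(1) + (2)(-1) = 3
A²[2,3] = (2)(2) + (1)(2) + (2)(1) = 8
A²[3,1] = (-1)(1) + (-1)(2) + (1)(-1) = -4
A²[3,2] = (-1)(2) + (-1)(1) + (1)(-1) = -4
A²[3,3] = (-1)(2) + (-1)(2) + (1)(1) = -3
A² = 
  [  3,   2,   8]
  [  2,   3,   8]
  [ -4,  -4,  -3]

A^3 = A^2·A:
A^3[1,1] = (3)(1) + (2)(2) + (8)(-1) = -1
A^3[1,2] = (3)(2) + (2)(1) + (8)(-1) = 0
A^3[1,3] = (3)(2) + (2)(2) + (8)(1) = 18
A^3[2,1] = (2)(1) + (3)(2) + (8)(-1) = 0
A^3[2,2] = (2)(2) + (3)(1) + (8)(-1) = -1
A^3[2,3] = (2)(2) + (3)(2) + (8)(1) = 18
A^3[3,1] = (-4)(1) + (-4)(2) + (-3)(-1) = -9
A^3[3,2] = (-4)(2) + (-4)(1) + (-3)(-1) = -9
A^3[3,3] = (-4)(2) + (-4)(2) + (-3)(1) = -19
A^3 = 
  [ -1,   0,  18]
  [  0,  -1,  18]
  [ -9,  -9, -19]

A^4 = A^3·A:
A^4[1,1] = (-1)(1) + (0)(2) + (18)(-1) = -19
A^4[1,2] = (-1)(2) + (0)(1) + (18)(-1) = -20
A^4[1,3] = (-1)(2) + (0)(2) + (18)(1) = 16
A^4[2,1] = (0)(1) + (-1)(2) + (18)(-1) = -20
A^4[2,2] = (0)(2) + (-1)(1) + (18)(-1) = -19
A^4[2,3] = (0)(2) + (-1)(2) + (18)(1) = 16
A^4[3,1] = (-9)(1) + (-9)(2) + (-19)(-1) = -8
A^4[3,2] = (-9)(2) + (-9)(1) + (-19)(-1) = -8
A^4[3,3] = (-9)(2) + (-9)(2) + (-19)(1) = -55
A^4 = 
  [-19, -20,  16]
  [-20, -19,  16]
  [ -8,  -8, -55]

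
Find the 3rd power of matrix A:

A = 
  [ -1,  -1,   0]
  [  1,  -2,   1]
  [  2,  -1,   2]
A^3 = 
  [  1,  -5,   1]
  [  3,  -3,   2]
  [  3,   0,   4]

A² = A·A:
A²[1,1] = (-1)(-1) + (-1)(1) + (0)(2) = 0
A²[1,2] = (-1)(-1) + (-1)(-2) + (0)(-1) = 3
A²[1,3] = (-1)(0) + (-1)(1) + (0)(2) = -1
A²[2,1] = (1)(-1) + (-2)(1) + (1)(2) = -1
A²[2,2] = (1)(-1) + (-2)(-2) + (1)(-1) = 2
A²[2,3] = (1)(0) + (-2)(1) + (1)(2) = 0
A²[3,1] = (2)(-1) + (-1)(1) + (2)(2) = 1
A²[3,2] = (2)(-1) + (-1)(-2) + (2)(-1) = -2
A²[3,3] = (2)(0) + (-1)(1) + (2)(2) = 3
A² = 
  [  0,   3,  -1]
  [ -1,   2,   0]
  [  1,  -2,   3]

A^3 = A^2·A:
A^3[1,1] = (0)(-1) + (3)(1) + (-1)(2) = 1
A^3[1,2] = (0)(-1) + (3)(-2) + (-1)(-1) = -5
A^3[1,3] = (0)(0) + (3)(1) + (-1)(2) = 1
A^3[2,1] = (-1)(-1) + (2)(1) + (0)(2) = 3
A^3[2,2] = (-1)(-1) + (2)(-2) + (0)(-1) = -3
A^3[2,3] = (-1)(0) + (2)(1) + (0)(2) = 2
A^3[3,1] = (1)(-1) + (-2)(1) + (3)(2) = 3
A^3[3,2] = (1)(-1) + (-2)(-2) + (3)(-1) = 0
A^3[3,3] = (1)(0) + (-2)(1) + (3)(2) = 4
A^3 = 
  [  1,  -5,   1]
  [  3,  -3,   2]
  [  3,   0,   4]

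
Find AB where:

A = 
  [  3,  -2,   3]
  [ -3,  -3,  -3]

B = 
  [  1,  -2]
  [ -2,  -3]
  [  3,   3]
AB = 
  [ 16,   9]
  [ -6,   6]

A is 2×3 and B is 3×2, so AB is 2×2. Each entry is (row of A)·(column of B):
AB[1,1] = (3)(1) + (-2)(-2) + (3)(3) = 16
AB[1,2] = (3)(-2) + (-2)(-3) + (3)(3) = 9
AB[2,1] = (-3)(1) + (-3)(-2) + (-3)(3) = -6
AB[2,2] = (-3)(-2) + (-3)(-3) + (-3)(3) = 6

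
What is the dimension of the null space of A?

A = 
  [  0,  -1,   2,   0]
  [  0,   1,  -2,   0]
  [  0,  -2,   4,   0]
nullity(A) = 3

Row reduce:
R2 → R2 + (1)·R1
R3 → R3 - (2)·R1
REF = 
  [  0,  -1,   2,   0]
  [  0,   0,   0,   0]
  [  0,   0,   0,   0]
Pivot columns: 2 → 1 pivot.
rank(A) = 1, so nullity(A) = 4 - 1 = 3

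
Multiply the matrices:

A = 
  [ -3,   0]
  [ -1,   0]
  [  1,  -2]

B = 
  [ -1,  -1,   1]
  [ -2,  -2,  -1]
A is 3×2 and B is 2×3, so AB is 3×3. Each entry is (row of A)·(column of B):
AB[1,1] = (-3)(-1) + (0)(-2) = 3
AB[1,2] = (-3)(-1) + (0)(-2) = 3
AB[1,3] = (-3)(1) + (0)(-1) = -3
AB[2,1] = (-1)(-1) + (0)(-2) = 1
AB[2,2] = (-1)(-1) + (0)(-2) = 1
AB[2,3] = (-1)(1) + (0)(-1) = -1
AB[3,1] = (1)(-1) + (-2)(-2) = 3
AB[3,2] = (1)(-1) + (-2)(-2) = 3
AB[3,3] = (1)(1) + (-2)(-1) = 3

AB = 
  [  3,   3,  -3]
  [  1,   1,  -1]
  [  3,   3,   3]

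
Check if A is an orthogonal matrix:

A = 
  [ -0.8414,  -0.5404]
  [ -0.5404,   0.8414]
Yes

AᵀA = 
  [  1,   0]
  [  0,   1]
≈ I (equal to I up to the 4-dp rounding of the entries)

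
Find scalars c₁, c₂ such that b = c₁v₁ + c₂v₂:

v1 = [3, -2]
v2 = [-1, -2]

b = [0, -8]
c1 = 1, c2 = 3

b = 1·v1 + 3·v2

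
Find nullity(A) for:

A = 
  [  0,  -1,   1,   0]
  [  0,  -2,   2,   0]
nullity(A) = 3

Row reduce:
R2 → R2 - (2)·R1
REF = 
  [  0,  -1,   1,   0]
  [  0,   0,   0,   0]
Pivot columns: 2 → 1 pivot.
rank(A) = 1, so nullity(A) = 4 - 1 = 3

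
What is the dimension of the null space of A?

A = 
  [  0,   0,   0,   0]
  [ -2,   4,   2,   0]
nullity(A) = 3

Row reduce:
Swap R1 ↔ R2
REF = 
  [ -2,   4,   2,   0]
  [  0,   0,   0,   0]
Pivot columns: 1 → 1 pivot.
rank(A) = 1, so nullity(A) = 4 - 1 = 3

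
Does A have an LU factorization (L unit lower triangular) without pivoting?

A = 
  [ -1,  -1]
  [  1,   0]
Yes.
A[1,1] = -1 ≠ 0, so Gaussian elimination proceeds without a row swap: multiplier ℓ₂₁ = (1)/(-1) = -1, and U[2,2] = 0 - (-1)(-1) = -1.
L = 
  [  1,   0]
  [ -1,   1]
U = 
  [ -1,  -1]
  [  0,  -1]
Check row 2 of LU: [(-1)(-1), (-1)(-1) + (-1)] = [1, 0] = row 2 of A ✓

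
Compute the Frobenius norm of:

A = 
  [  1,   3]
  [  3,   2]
||A||_F = 4.796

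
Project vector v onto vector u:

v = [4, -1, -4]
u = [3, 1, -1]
proj_u(v) = [45/11, 15/11, -15/11]

v·u = (4)(3) + (-1)(1) + (-4)(-1) = 15
u·u = (3)² + (1)² + (-1)² = 11
proj_u(v) = (v·u / u·u) × u = (15/11) × u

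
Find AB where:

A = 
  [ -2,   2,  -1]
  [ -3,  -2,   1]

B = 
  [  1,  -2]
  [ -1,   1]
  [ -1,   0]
AB = 
  [ -3,   6]
  [ -2,   4]

A is 2×3 and B is 3×2, so AB is 2×2. Each entry is (row of A)·(column of B):
AB[1,1] = (-2)(1) + (2)(-1) + (-1)(-1) = -3
AB[1,2] = (-2)(-2) + (2)(1) + (-1)(0) = 6
AB[2,1] = (-3)(1) + (-2)(-1) + (1)(-1) = -2
AB[2,2] = (-3)(-2) + (-2)(1) + (1)(0) = 4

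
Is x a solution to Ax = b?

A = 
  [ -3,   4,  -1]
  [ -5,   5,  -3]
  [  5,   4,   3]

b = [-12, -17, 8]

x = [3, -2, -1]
No

Ax = [-16, -22, 4] ≠ b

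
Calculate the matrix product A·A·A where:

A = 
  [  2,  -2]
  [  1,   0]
A^3 = 
  [  0,  -4]
  [  2,  -4]

A² = A·A:
A²[1,1] = (2)(2) + (-2)(1) = 2
A²[1,2] = (2)(-2) + (-2)(0) = -4
A²[2,1] = (1)(2) + (0)(1) = 2
A²[2,2] = (1)(-2) + (0)(0) = -2
A² = 
  [  2,  -4]
  [  2,  -2]

A^3 = A^2·A:
A^3[1,1] = (2)(2) + (-4)(1) = 0
A^3[1,2] = (2)(-2) + (-4)(0) = -4
A^3[2,1] = (2)(2) + (-2)(1) = 2
A^3[2,2] = (2)(-2) + (-2)(0) = -4
A^3 = 
  [  0,  -4]
  [  2,  -4]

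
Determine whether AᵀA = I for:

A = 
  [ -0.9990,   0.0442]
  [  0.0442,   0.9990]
Yes

AᵀA = 
  [  1,   0]
  [  0,   1]
≈ I (equal to I up to the 4-dp rounding of the entries)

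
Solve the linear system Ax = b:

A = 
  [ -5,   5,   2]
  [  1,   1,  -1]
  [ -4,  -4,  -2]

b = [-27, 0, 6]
x = [2, -3, -1]

Row reduce the augmented matrix [A|b]:
R2 → R2 + (1/5)·R1
R3 → R3 - (4/5)·R1
R3 → R3 + (4)·R2
REF = 
  [   -5,     5,     2,   -27]
  [    0,     2,  -3/5, -27/5]
  [    0,     0,    -6,     6]

Back-substitution:
x₃ = 6 / (-6) = -1
x₂ = (-27/5 - (-3/5)(-1)) / 2 = -3
x₁ = (-27 - (5)(-3) - (2)(-1)) / (-5) = 2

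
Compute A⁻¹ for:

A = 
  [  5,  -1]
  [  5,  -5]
det(A) = (5)(-5) - (-1)(5) = -20
For a 2×2 matrix, A⁻¹ = (1/det(A)) · [[d, -b], [-c, a]]
    = (-1/20) · [[-5, 1], [-5, 5]]

A⁻¹ = 
  [  1/4, -1/20]
  [  1/4,  -1/4]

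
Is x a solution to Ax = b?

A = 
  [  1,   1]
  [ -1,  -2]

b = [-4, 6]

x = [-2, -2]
Yes

Ax = [-4, 6] = b ✓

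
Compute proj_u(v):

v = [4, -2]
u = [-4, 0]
proj_u(v) = [4, 0]

v·u = (4)(-4) + (-2)(0) = -16
u·u = (-4)² + (0)² = 16
proj_u(v) = (v·u / u·u) × u = (-16/16) × u = (-1) × u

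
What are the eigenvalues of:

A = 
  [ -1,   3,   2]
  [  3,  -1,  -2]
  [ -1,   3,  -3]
Characteristic polynomial: det(λI - A) = λ³ + 5λ² + 6λ - 40
Testing integer divisors of the constant term: p(2) = 0, so (λ - 2) is a factor:
p(λ) = (λ - 2)(λ² + 7λ + 20)
λ² + 7λ + 20 = 0  ⇒  λ = (-7 ± √((7)² - 4·(20)))/2 = (-7 ± √(-31))/2
  = (-7 + i√31)/2,  (-7 - i√31)/2

λ = 2, (-7 + i√31)/2, (-7 - i√31)/2  (≈ 2, -3.5 + 2.784i, -3.5 - 2.784i)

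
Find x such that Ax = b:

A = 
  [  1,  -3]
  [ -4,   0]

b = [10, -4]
x = [1, -3]

Row reduce the augmented matrix [A|b]:
R2 → R2 + (4)·R1
REF = 
  [  1,  -3,  10]
  [  0, -12,  36]

Back-substitution:
x₂ = 36 / (-12) = -3
x₁ = (10 - (-3)(-3)) / 1 = 1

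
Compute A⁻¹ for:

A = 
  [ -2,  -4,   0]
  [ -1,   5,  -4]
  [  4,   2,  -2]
det(A) = (-2)·((5)(-2) - (-4)(2)) - (-4)·((-1)(-2) - (-4)(4)) + (0)·((-1)(2) - (5)(4))
  = (-2)(-2) - (-4)(18) + (0)(-22)
  = 76
det(A) = 76 ≠ 0, so A is invertible.

Cofactors Cᵢⱼ = (-1)ⁱ⁺ʲ·Mᵢⱼ:
C = 
  [ -2, -18, -22]
  [ -8,   4, -12]
  [ 16,  -8, -14]

adj(A) = Cᵀ:
adj(A) = 
  [ -2,  -8,  16]
  [-18,   4,  -8]
  [-22, -12, -14]

A⁻¹ = (1/76) · adj(A):
A⁻¹ = 
  [ -1/38,  -2/19,   4/19]
  [ -9/38,   1/19,  -2/19]
  [-11/38,  -3/19,  -7/38]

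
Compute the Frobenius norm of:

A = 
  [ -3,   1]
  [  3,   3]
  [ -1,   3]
||A||_F = 6.164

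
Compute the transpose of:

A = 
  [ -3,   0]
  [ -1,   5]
Aᵀ = 
  [ -3,  -1]
  [  0,   5]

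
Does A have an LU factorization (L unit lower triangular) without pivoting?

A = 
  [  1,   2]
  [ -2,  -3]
Yes.
A[1,1] = 1 ≠ 0, so Gaussian elimination proceeds without a row swap: multiplier ℓ₂₁ = (-2)/(1) = -2, and U[2,2] = -3 - (-2)(2) = 1.
L = 
  [  1,   0]
  [ -2,   1]
U = 
  [  1,   2]
  [  0,   1]
Check row 2 of LU: [(-2)(1), (-2)(2) + 1] = [-2, -3] = row 2 of A ✓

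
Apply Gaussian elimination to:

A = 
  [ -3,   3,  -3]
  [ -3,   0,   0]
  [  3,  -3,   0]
Row operations:
R2 → R2 - (1)·R1
R3 → R3 + (1)·R1

Resulting echelon form:
REF = 
  [ -3,   3,  -3]
  [  0,  -3,   3]
  [  0,   0,  -3]

Rank = 3 (number of non-zero pivot rows).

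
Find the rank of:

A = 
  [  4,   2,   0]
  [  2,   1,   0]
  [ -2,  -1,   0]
Row reduce:
R2 → R2 - (1/2)·R1
R3 → R3 + (1/2)·R1
REF = 
  [  4,   2,   0]
  [  0,   0,   0]
  [  0,   0,   0]
Pivot columns: 1 → 1 pivot.

rank(A) = 1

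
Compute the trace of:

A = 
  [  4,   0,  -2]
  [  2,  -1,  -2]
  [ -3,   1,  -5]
-2

tr(A) = 4 + -1 + -5 = -2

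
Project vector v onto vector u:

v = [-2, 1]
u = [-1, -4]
proj_u(v) = [2/17, 8/17]

v·u = (-2)(-1) + (1)(-4) = -2
u·u = (-1)² + (-4)² = 17
proj_u(v) = (v·u / u·u) × u = (-2/17) × u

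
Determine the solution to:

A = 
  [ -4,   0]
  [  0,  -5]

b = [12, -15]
Row reduce the augmented matrix [A|b]:
(already in echelon form)
REF = 
  [ -4,   0,  12]
  [  0,  -5, -15]

Back-substitution:
x₂ = (-15) / (-5) = 3
x₁ = (12 - (0)(3)) / (-4) = -3

x = [-3, 3]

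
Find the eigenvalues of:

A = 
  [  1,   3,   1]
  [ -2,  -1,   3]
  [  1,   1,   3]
λ = 4, (-1 + i√19)/2, (-1 - i√19)/2  (≈ 4, -0.5 + 2.179i, -0.5 - 2.179i)

Characteristic polynomial: det(λI - A) = λ³ - 3λ² + λ - 20
Testing integer divisors of the constant term: p(4) = 0, so (λ - 4) is a factor:
p(λ) = (λ - 4)(λ² + λ + 5)
λ² + λ + 5 = 0  ⇒  λ = (-1 ± √((1)² - 4·(5)))/2 = (-1 ± √(-19))/2
  = (-1 + i√19)/2,  (-1 - i√19)/2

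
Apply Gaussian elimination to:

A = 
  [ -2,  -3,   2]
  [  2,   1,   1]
Row operations:
R2 → R2 + (1)·R1

Resulting echelon form:
REF = 
  [ -2,  -3,   2]
  [  0,  -2,   3]

Rank = 2 (number of non-zero pivot rows).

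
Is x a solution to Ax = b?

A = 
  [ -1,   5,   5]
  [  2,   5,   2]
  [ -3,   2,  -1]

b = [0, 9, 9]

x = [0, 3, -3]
Yes

Ax = [0, 9, 9] = b ✓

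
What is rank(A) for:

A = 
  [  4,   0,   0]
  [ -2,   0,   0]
rank(A) = 1

Row reduce:
R2 → R2 + (1/2)·R1
REF = 
  [  4,   0,   0]
  [  0,   0,   0]
Pivot columns: 1 → 1 pivot.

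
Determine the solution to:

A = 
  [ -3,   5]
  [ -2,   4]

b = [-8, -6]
Row reduce the augmented matrix [A|b]:
R2 → R2 - (2/3)·R1
REF = 
  [  -3,    5,   -8]
  [   0,  2/3, -2/3]

Back-substitution:
x₂ = (-2/3) / (2/3) = -1
x₁ = (-8 - (5)(-1)) / (-3) = 1

x = [1, -1]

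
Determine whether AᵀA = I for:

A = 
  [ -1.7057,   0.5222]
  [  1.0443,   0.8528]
No

AᵀA = 
  [  4,  -0.0001]
  [ -0.0001,   1]
≠ I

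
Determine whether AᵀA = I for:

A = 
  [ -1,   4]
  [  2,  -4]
No

AᵀA = 
  [  5, -12]
  [-12,  32]
≠ I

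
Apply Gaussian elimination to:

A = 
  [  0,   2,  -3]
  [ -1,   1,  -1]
Row operations:
Swap R1 ↔ R2

Resulting echelon form:
REF = 
  [ -1,   1,  -1]
  [  0,   2,  -3]

Rank = 2 (number of non-zero pivot rows).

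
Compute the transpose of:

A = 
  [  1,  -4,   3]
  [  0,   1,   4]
Aᵀ = 
  [  1,   0]
  [ -4,   1]
  [  3,   4]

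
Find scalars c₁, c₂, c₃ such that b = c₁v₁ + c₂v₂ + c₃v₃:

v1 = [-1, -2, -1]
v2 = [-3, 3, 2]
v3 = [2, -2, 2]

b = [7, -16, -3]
c1 = 3, c2 = -2, c3 = 2

b = 3·v1 + -2·v2 + 2·v3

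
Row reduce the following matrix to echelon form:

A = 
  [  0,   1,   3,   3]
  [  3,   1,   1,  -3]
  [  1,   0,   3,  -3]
Row operations:
Swap R1 ↔ R2
R3 → R3 - (1/3)·R1
R3 → R3 + (1/3)·R2

Resulting echelon form:
REF = 
  [   3,    1,    1,   -3]
  [   0,    1,    3,    3]
  [   0,    0, 11/3,   -1]

Rank = 3 (number of non-zero pivot rows).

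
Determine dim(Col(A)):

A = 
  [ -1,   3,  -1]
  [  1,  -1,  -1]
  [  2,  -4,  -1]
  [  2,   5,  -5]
dim(Col(A)) = 3

Row reduce:
R2 → R2 + (1)·R1
R3 → R3 + (2)·R1
R4 → R4 + (2)·R1
R3 → R3 - (1)·R2
R4 → R4 - (11/2)·R2
R4 → R4 + (4)·R3
REF = 
  [ -1,   3,  -1]
  [  0,   2,  -2]
  [  0,   0,  -1]
  [  0,   0,   0]
Pivot columns: 1, 2, 3 → 3 pivots.
dim(Col(A)) = number of pivot columns = 3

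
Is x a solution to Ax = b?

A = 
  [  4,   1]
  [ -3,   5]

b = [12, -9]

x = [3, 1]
No

Ax = [13, -4] ≠ b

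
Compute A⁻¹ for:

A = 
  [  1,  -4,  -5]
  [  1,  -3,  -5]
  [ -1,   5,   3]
det(A) = (1)·((-3)(3) - (-5)(5)) - (-4)·((1)(3) - (-5)(-1)) + (-5)·((1)(5) - (-3)(-1))
  = (1)(16) - (-4)(-2) + (-5)(2)
  = -2
det(A) = -2 ≠ 0, so A is invertible.

Cofactors Cᵢⱼ = (-1)ⁱ⁺ʲ·Mᵢⱼ:
C = 
  [ 16,   2,   2]
  [-13,  -2,  -1]
  [  5,   0,   1]

adj(A) = Cᵀ:
adj(A) = 
  [ 16, -13,   5]
  [  2,  -2,   0]
  [  2,  -1,   1]

A⁻¹ = (-1/2) · adj(A):
A⁻¹ = 
  [  -8, 13/2, -5/2]
  [  -1,    1,    0]
  [  -1,  1/2, -1/2]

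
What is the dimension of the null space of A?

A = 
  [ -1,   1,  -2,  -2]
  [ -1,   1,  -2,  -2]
nullity(A) = 3

Row reduce:
R2 → R2 - (1)·R1
REF = 
  [ -1,   1,  -2,  -2]
  [  0,   0,   0,   0]
Pivot columns: 1 → 1 pivot.
rank(A) = 1, so nullity(A) = 4 - 1 = 3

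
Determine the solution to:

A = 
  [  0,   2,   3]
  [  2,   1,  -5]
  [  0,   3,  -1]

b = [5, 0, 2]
x = [2, 1, 1]

Row reduce the augmented matrix [A|b]:
Swap R1 ↔ R2
R3 → R3 - (3/2)·R2
REF = 
  [    2,     1,    -5,     0]
  [    0,     2,     3,     5]
  [    0,     0, -11/2, -11/2]

Back-substitution:
x₃ = (-11/2) / (-11/2) = 1
x₂ = (5 - (3)(1)) / 2 = 1
x₁ = (0 - (1)(1) - (-5)(1)) / 2 = 2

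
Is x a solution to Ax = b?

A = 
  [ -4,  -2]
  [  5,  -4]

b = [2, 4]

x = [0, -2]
No

Ax = [4, 8] ≠ b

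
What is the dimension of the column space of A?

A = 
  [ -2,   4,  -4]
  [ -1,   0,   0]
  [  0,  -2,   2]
Row reduce:
R2 → R2 - (1/2)·R1
R3 → R3 - (1)·R2
REF = 
  [ -2,   4,  -4]
  [  0,  -2,   2]
  [  0,   0,   0]
Pivot columns: 1, 2 → 2 pivots.
dim(Col(A)) = number of pivot columns = 2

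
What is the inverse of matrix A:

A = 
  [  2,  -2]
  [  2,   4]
det(A) = (2)(4) - (-2)(2) = 12
For a 2×2 matrix, A⁻¹ = (1/det(A)) · [[d, -b], [-c, a]]
    = (1/12) · [[4, 2], [-2, 2]]

A⁻¹ = 
  [ 1/3,  1/6]
  [-1/6,  1/6]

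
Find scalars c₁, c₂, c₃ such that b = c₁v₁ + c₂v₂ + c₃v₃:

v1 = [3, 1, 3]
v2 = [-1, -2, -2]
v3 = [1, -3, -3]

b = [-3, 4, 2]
c1 = -1, c2 = -1, c3 = -1

b = -1·v1 + -1·v2 + -1·v3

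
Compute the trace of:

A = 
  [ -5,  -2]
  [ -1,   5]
0

tr(A) = -5 + 5 = 0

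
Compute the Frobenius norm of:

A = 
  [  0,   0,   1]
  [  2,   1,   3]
||A||_F = 3.873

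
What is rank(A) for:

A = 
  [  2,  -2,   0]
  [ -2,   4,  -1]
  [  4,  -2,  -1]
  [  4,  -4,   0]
Row reduce:
R2 → R2 + (1)·R1
R3 → R3 - (2)·R1
R4 → R4 - (2)·R1
R3 → R3 - (1)·R2
REF = 
  [  2,  -2,   0]
  [  0,   2,  -1]
  [  0,   0,   0]
  [  0,   0,   0]
Pivot columns: 1, 2 → 2 pivots.

rank(A) = 2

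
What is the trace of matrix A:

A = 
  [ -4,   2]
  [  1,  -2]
-6

tr(A) = -4 + -2 = -6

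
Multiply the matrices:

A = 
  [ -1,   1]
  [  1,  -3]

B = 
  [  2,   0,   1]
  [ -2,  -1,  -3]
AB = 
  [ -4,  -1,  -4]
  [  8,   3,  10]

A is 2×2 and B is 2×3, so AB is 2×3. Each entry is (row of A)·(column of B):
AB[1,1] = (-1)(2) + (1)(-2) = -4
AB[1,2] = (-1)(0) + (1)(-1) = -1
AB[1,3] = (-1)(1) + (1)(-3) = -4
AB[2,1] = (1)(2) + (-3)(-2) = 8
AB[2,2] = (1)(0) + (-3)(-1) = 3
AB[2,3] = (1)(1) + (-3)(-3) = 10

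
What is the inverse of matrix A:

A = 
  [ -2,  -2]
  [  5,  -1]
det(A) = (-2)(-1) - (-2)(5) = 12
For a 2×2 matrix, A⁻¹ = (1/det(A)) · [[d, -b], [-c, a]]
    = (1/12) · [[-1, 2], [-5, -2]]

A⁻¹ = 
  [-1/12,   1/6]
  [-5/12,  -1/6]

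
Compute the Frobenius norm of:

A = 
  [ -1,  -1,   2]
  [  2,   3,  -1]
||A||_F = 4.472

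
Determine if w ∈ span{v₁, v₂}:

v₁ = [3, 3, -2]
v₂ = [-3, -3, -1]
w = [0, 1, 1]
No

Form the augmented matrix and row-reduce:
[v₁|v₂|w] = 
  [  3,  -3,   0]
  [  3,  -3,   1]
  [ -2,  -1,   1]
R2 → R2 - (1)·R1
R3 → R3 + (2/3)·R1
Swap R2 ↔ R3
REF = 
  [  3,  -3,   0]
  [  0,  -3,   1]
  [  0,   0,   1]

Row 3 reads [0 0 | 1], i.e. 0 = 1, so the system is inconsistent and w ∉ span{v₁, v₂}.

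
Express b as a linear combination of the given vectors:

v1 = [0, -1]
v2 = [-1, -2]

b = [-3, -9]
c1 = 3, c2 = 3

b = 3·v1 + 3·v2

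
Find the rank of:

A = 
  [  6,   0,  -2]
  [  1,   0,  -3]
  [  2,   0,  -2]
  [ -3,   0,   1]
rank(A) = 2

Row reduce:
R2 → R2 - (1/6)·R1
R3 → R3 - (1/3)·R1
R4 → R4 + (1/2)·R1
R3 → R3 - (1/2)·R2
REF = 
  [   6,    0,   -2]
  [   0,    0, -8/3]
  [   0,    0,    0]
  [   0,    0,    0]
Pivot columns: 1, 3 → 2 pivots.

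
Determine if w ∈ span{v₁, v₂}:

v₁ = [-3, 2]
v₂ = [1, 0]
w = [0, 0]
Yes

Form the augmented matrix and row-reduce:
[v₁|v₂|w] = 
  [ -3,   1,   0]
  [  2,   0,   0]
R2 → R2 + (2/3)·R1
REF = 
  [ -3,   1,   0]
  [  0, 2/3,   0]

No row of the form [0 0 | nonzero], so the system is consistent. Back-substitution gives c₁ = 0, c₂ = 0: w = (0)·v₁ + (0)·v₂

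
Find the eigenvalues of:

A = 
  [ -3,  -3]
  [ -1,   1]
λ = -1 + √7, -1 - √7  (≈ 1.646, -3.646)

tr(A) = -2, det(A) = -6
Characteristic polynomial: λ² - tr(A)λ + det(A) = λ² + 2λ - 6
λ² + 2λ - 6 = 0  ⇒  λ = (-2 ± √((2)² - 4·(-6)))/2 = (-2 ± √(28))/2
  = -1 + √7,  -1 - √7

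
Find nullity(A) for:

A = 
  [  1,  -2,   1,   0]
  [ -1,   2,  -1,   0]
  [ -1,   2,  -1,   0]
nullity(A) = 3

Row reduce:
R2 → R2 + (1)·R1
R3 → R3 + (1)·R1
REF = 
  [  1,  -2,   1,   0]
  [  0,   0,   0,   0]
  [  0,   0,   0,   0]
Pivot columns: 1 → 1 pivot.
rank(A) = 1, so nullity(A) = 4 - 1 = 3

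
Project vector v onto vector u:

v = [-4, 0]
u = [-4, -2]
proj_u(v) = [-16/5, -8/5]

v·u = (-4)(-4) + (0)(-2) = 16
u·u = (-4)² + (-2)² = 20
proj_u(v) = (v·u / u·u) × u = (16/20) × u = (4/5) × u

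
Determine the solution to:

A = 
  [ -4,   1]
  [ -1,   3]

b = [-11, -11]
x = [2, -3]

Row reduce the augmented matrix [A|b]:
R2 → R2 - (1/4)·R1
REF = 
  [   -4,     1,   -11]
  [    0,  11/4, -33/4]

Back-substitution:
x₂ = (-33/4) / (11/4) = -3
x₁ = (-11 - (1)(-3)) / (-4) = 2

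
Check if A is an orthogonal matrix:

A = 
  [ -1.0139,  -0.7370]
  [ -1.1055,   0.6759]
No

AᵀA = 
  [  2.2501,   0]
  [  0,   1]
≠ I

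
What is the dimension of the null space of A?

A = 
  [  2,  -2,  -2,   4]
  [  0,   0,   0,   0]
nullity(A) = 3

Row reduce:
(no row operations needed)
REF = 
  [  2,  -2,  -2,   4]
  [  0,   0,   0,   0]
Pivot columns: 1 → 1 pivot.
rank(A) = 1, so nullity(A) = 4 - 1 = 3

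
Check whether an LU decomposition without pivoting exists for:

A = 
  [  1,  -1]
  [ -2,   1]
Yes.
A[1,1] = 1 ≠ 0, so Gaussian elimination proceeds without a row swap: multiplier ℓ₂₁ = (-2)/(1) = -2, and U[2,2] = 1 - (-2)(-1) = -1.
L = 
  [  1,   0]
  [ -2,   1]
U = 
  [  1,  -1]
  [  0,  -1]
Check row 2 of LU: [(-2)(1), (-2)(-1) + (-1)] = [-2, 1] = row 2 of A ✓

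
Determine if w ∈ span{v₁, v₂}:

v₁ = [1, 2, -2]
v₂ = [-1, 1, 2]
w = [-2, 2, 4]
Yes

Form the augmented matrix and row-reduce:
[v₁|v₂|w] = 
  [  1,  -1,  -2]
  [  2,   1,   2]
  [ -2,   2,   4]
R2 → R2 - (2)·R1
R3 → R3 + (2)·R1
REF = 
  [  1,  -1,  -2]
  [  0,   3,   6]
  [  0,   0,   0]

No row of the form [0 0 | nonzero], so the system is consistent. Back-substitution gives c₁ = 0, c₂ = 2: w = (0)·v₁ + (2)·v₂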